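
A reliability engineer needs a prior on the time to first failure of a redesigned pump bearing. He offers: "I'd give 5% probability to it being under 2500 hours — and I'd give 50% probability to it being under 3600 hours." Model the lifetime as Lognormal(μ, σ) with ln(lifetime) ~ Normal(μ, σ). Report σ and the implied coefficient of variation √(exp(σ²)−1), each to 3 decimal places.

σ ≈ 0.222, CV ≈ 0.224

If T ~ Lognormal(μ,σ) then ln T ~ Normal(μ,σ), so the p-quantile of ln T is μ + z_p·σ.
ln(2500) = 7.824 and ln(3600) = 8.189; z_{0.05} = -1.645, z_{0.5} = 0.
σ = (8.189 − 7.824)/(0 − (-1.645)) = 0.222.
μ = 7.824 − (-1.645)·0.222 = 8.189.
CV = √(exp(σ²)−1) = √(exp(0.0491)−1) = 0.224.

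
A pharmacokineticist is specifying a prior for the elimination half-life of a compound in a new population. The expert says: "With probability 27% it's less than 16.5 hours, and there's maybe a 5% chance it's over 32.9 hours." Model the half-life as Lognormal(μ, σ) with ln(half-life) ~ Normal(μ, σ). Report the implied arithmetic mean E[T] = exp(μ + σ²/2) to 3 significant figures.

E[T] ≈ 20.9 hours

If T ~ Lognormal(μ,σ) then ln T ~ Normal(μ,σ), so the p-quantile of ln T is μ + z_p·σ.
ln(16.5) = 2.803 and ln(32.9) = 3.493; z_{0.27} = -0.6128, z_{0.95} = 1.645.
σ = (3.493 − 2.803)/(1.645 − (-0.6128)) = 0.306.
μ = 2.803 − (-0.6128)·0.306 = 2.991.
E[T] = exp(μ + σ²/2) = exp(2.991 + 0.0467) = 20.9 hours.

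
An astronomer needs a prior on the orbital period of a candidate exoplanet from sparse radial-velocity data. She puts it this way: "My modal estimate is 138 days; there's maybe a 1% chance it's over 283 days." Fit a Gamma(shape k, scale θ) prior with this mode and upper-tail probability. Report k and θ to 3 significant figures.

Gamma(k,θ) with k>1 has mode (k−1)θ, so θ = 138/(k−1).
Need P(X < 283) = 0.99 with θ tied to k this way. Start at k = 2, θ = 138: P(X<283) ≈ 0.608.
Too low — raise k to concentrate. Iterating converges to k ≈ 10.5.
Then θ = 138/(10.5−1) ≈ 14.6.

k ≈ 10.5, θ ≈ 14.6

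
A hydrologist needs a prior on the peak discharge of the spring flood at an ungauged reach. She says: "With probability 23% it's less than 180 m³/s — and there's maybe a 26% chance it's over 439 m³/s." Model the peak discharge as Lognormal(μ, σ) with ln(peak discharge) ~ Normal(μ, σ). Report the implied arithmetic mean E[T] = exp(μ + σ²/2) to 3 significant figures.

E[T] ≈ 357 m³/s

If T ~ Lognormal(μ,σ) then ln T ~ Normal(μ,σ), so the p-quantile of ln T is μ + z_p·σ.
ln(180) = 5.193 and ln(439) = 6.084; z_{0.23} = -0.7388, z_{0.74} = 0.6433.
σ = (6.084 − 5.193)/(0.6433 − (-0.7388)) = 0.645.
μ = 5.193 − (-0.7388)·0.645 = 5.670.
E[T] = exp(μ + σ²/2) = exp(5.670 + 0.2080) = 357 m³/s.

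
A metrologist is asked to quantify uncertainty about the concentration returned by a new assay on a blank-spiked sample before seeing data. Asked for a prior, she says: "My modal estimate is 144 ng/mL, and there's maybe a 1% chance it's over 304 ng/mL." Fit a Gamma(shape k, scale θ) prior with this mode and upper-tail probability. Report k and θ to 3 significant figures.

k ≈ 9.71, θ ≈ 16.5

Gamma(k,θ) with k>1 has mode (k−1)θ, so θ = 144/(k−1).
Need P(X < 304) = 0.99 with θ tied to k this way. Start at k = 2, θ = 144: P(X<304) ≈ 0.623.
Too low — raise k to concentrate. Iterating converges to k ≈ 9.71.
Then θ = 144/(9.71−1) ≈ 16.5.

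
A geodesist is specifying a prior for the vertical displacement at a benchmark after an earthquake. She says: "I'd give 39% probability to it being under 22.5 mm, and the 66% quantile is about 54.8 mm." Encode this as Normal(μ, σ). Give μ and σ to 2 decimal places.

μ = 35.54, σ = 46.69

The p-quantile of Normal(μ,σ) is μ + z_p·σ, with z_{0.39} = -0.2793 and z_{0.66} = 0.4125.
Eliminate σ: μ = (z₂·x₁ − z₁·x₂)/(z₂ − z₁) = (0.4125·22.5 − (-0.2793)·54.8)/0.6918 = 35.54.
Then σ = (x₂ − x₁)/(z₂ − z₁) = (54.8 − 22.5)/0.6918 = 46.69.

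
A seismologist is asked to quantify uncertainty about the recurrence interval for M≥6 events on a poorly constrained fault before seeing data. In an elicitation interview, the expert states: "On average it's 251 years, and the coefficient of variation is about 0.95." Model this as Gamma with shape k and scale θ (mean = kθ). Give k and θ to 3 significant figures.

For Gamma(k, scale θ): mean = kθ, variance = kθ², so CV = 1/√k.
CV = 0.95, hence k = 1/CV² = 1.11.
Then θ = mean/k = 251/1.11 = 227.

k ≈ 1.11, θ ≈ 227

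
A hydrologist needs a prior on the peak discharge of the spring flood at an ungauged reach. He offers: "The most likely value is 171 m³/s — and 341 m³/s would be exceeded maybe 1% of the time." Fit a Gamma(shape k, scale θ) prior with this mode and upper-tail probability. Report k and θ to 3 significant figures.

Gamma(k,θ) with k>1 has mode (k−1)θ, so θ = 171/(k−1).
Need P(X < 341) = 0.99 with θ tied to k this way. Start at k = 2, θ = 171: P(X<341) ≈ 0.592.
Too low — raise k to concentrate. Iterating converges to k ≈ 11.3.
Then θ = 171/(11.3−1) ≈ 16.6.

k ≈ 11.3, θ ≈ 16.6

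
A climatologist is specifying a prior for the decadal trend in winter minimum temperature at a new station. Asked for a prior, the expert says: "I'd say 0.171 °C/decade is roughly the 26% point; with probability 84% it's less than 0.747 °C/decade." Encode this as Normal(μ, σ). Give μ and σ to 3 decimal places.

The p-quantile of Normal(μ,σ) is μ + z_p·σ, with z_{0.26} = -0.6433 and z_{0.84} = 0.9945.
Eliminate σ: μ = (z₂·x₁ − z₁·x₂)/(z₂ − z₁) = (0.9945·0.171 − (-0.6433)·0.747)/1.638 = 0.397.
Then σ = (x₂ − x₁)/(z₂ − z₁) = (0.747 − 0.171)/1.638 = 0.352.

μ = 0.397, σ = 0.352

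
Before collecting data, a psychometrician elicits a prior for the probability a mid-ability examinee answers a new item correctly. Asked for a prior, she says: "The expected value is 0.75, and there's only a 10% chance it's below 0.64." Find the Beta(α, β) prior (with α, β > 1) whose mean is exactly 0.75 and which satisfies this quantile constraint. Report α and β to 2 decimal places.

With mean 0.75 fixed, write α = 0.75s, β = 0.25s where s = α+β.
Need P(θ < 0.64) = 0.1 under Beta(0.75s, 0.25s). Normal approximation: (q−m)/√(m(1−m)/s) ≈ z_{0.1} = -1.28, so s ≈ 0.75·0.25·(-1.28)²/(0.64−0.75)² = 25.5.
At s = 25.5: P(θ<0.64) ≈ 0.105. Adjusting to match 0.1 gives s ≈ 26.77.
So α = 0.75·26.77 ≈ 20.08, β = 0.25·26.77 ≈ 6.69.

α ≈ 20.08, β ≈ 6.69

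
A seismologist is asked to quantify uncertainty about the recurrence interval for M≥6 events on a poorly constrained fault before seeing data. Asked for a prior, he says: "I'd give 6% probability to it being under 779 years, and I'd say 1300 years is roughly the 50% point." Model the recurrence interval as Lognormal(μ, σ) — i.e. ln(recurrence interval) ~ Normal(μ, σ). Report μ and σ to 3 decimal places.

If T ~ Lognormal(μ,σ) then ln T ~ Normal(μ,σ), so the p-quantile of ln T is μ + z_p·σ.
ln(779) = 6.658 and ln(1300) = 7.17; z_{0.06} = -1.555, z_{0.5} = 0.
σ = (7.17 − 6.658)/(0 − (-1.555)) = 0.329.
μ = 6.658 − (-1.555)·0.329 = 7.170.

μ ≈ 7.170, σ ≈ 0.329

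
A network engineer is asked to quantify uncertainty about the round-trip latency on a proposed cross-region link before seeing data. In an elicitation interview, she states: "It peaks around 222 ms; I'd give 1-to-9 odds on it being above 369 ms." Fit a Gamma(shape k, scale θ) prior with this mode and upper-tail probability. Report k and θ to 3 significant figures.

Gamma(k,θ) with k>1 has mode (k−1)θ, so θ = 222/(k−1).
Need P(X < 369) = 0.9 with θ tied to k this way. Start at k = 2, θ = 222: P(X<369) ≈ 0.495.
Too low — raise k to concentrate. Iterating converges to k ≈ 8.31.
Then θ = 222/(8.31−1) ≈ 30.4.

k ≈ 8.31, θ ≈ 30.4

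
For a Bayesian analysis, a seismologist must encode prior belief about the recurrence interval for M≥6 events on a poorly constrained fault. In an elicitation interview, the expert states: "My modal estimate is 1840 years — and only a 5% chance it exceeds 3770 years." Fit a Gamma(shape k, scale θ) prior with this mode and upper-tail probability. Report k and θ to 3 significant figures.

Gamma(k,θ) with k>1 has mode (k−1)θ, so θ = 1840/(k−1).
Need P(X < 3770) = 0.95 with θ tied to k this way. Start at k = 2, θ = 1840: P(X<3770) ≈ 0.607.
Too low — raise k to concentrate. Iterating converges to k ≈ 6.38.
Then θ = 1840/(6.38−1) ≈ 342.

k ≈ 6.38, θ ≈ 342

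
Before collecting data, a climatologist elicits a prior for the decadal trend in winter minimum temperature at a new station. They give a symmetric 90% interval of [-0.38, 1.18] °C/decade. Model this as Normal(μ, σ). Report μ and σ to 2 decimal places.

A symmetric 90% interval runs μ ± z·σ with z = 1.645.
Half-width = 0.78, so σ = 0.78/1.645 = 0.47.
μ is the interval midpoint, 0.40.

μ = 0.40, σ = 0.47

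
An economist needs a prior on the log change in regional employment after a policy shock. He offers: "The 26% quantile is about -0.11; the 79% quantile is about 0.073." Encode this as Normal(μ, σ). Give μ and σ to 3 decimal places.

For Normal(μ,σ), the p-quantile is μ + z_p·σ. Here z_{0.26} = -0.6433, z_{0.79} = 0.8064.
So -0.11 = μ − 0.6433σ and 0.073 = μ + 0.8064σ.
Subtracting: σ = (0.073 − -0.11)/(0.8064 − (-0.6433)) = 0.126.
Then μ = -0.11 − (-0.6433)·0.126 = -0.029.

μ = -0.029, σ = 0.126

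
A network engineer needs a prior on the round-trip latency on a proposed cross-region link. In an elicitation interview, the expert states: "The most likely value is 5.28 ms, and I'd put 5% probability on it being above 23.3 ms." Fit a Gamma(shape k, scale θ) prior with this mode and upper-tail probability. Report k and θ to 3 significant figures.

Gamma(k,θ) with k>1 has mode (k−1)θ, so θ = 5.28/(k−1).
Need P(X < 23.3) = 0.95 with θ tied to k this way. Start at k = 2, θ = 5.28: P(X<23.3) ≈ 0.934.
Too low — raise k to concentrate. Iterating converges to k ≈ 2.12.
Then θ = 5.28/(2.12−1) ≈ 4.72.

k ≈ 2.12, θ ≈ 4.72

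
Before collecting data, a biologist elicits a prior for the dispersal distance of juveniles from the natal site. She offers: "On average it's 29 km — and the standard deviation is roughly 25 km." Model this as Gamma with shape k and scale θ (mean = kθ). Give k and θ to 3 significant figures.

k ≈ 1.35, θ ≈ 21.6

For Gamma(k, scale θ): mean = kθ, variance = kθ², so CV = 1/√k.
CV = SD/mean = 25/29 = 0.8621, hence k = 1/CV² = 1.35.
Then θ = mean/k = 29/1.35 = 21.6.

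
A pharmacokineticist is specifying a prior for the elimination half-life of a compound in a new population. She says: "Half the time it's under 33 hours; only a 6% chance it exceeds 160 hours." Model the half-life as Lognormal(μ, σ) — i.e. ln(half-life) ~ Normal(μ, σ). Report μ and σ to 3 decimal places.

If T ~ Lognormal(μ,σ) then ln T ~ Normal(μ,σ), so the p-quantile of ln T is μ + z_p·σ.
ln(33) = 3.497 and ln(160) = 5.075; z_{0.5} = 0, z_{0.94} = 1.555.
σ = (5.075 − 3.497)/(1.555 − (0)) = 1.015.
μ = 3.497 − (0)·1.015 = 3.497.

μ ≈ 3.497, σ ≈ 1.015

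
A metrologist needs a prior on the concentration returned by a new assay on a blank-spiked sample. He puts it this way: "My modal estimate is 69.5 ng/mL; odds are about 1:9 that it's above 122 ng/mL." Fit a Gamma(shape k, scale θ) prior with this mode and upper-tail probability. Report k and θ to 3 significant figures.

Gamma(k,θ) with k>1 has mode (k−1)θ, so θ = 69.5/(k−1).
Need P(X < 122) = 0.9 with θ tied to k this way. Start at k = 2, θ = 69.5: P(X<122) ≈ 0.524.
Too low — raise k to concentrate. Iterating converges to k ≈ 7.
Then θ = 69.5/(7−1) ≈ 11.6.

k ≈ 7, θ ≈ 11.6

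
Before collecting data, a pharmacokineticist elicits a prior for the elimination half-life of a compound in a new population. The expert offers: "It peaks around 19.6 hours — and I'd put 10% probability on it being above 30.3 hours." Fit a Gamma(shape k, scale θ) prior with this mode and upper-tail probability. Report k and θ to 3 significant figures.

Gamma(k,θ) with k>1 has mode (k−1)θ, so θ = 19.6/(k−1).
Need P(X < 30.3) = 0.9 with θ tied to k this way. Start at k = 2, θ = 19.6: P(X<30.3) ≈ 0.457.
Too low — raise k to concentrate. Iterating converges to k ≈ 10.8.
Then θ = 19.6/(10.8−1) ≈ 1.99.

k ≈ 10.8, θ ≈ 1.99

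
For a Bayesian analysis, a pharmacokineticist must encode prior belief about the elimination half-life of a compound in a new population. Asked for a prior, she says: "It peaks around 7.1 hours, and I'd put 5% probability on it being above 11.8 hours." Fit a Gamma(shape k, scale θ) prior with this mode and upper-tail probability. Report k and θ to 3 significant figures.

k ≈ 11.8, θ ≈ 0.656

Gamma(k,θ) with k>1 has mode (k−1)θ, so θ = 7.1/(k−1).
Need P(X < 11.8) = 0.95 with θ tied to k this way. Start at k = 2, θ = 7.1: P(X<11.8) ≈ 0.495.
Too low — raise k to concentrate. Iterating converges to k ≈ 11.8.
Then θ = 7.1/(11.8−1) ≈ 0.656.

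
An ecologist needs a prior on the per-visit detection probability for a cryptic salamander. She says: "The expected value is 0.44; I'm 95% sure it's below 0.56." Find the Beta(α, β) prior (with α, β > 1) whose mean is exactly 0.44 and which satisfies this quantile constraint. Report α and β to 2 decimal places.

α ≈ 20.49, β ≈ 26.08

With mean 0.44 fixed, write α = 0.44s, β = 0.56s where s = α+β.
Need P(θ < 0.56) = 0.95 under Beta(0.44s, 0.56s). Normal approximation: (q−m)/√(m(1−m)/s) ≈ z_{0.95} = 1.64, so s ≈ 0.44·0.56·(1.64)²/(0.56−0.44)² = 46.3.
At s = 46.3: P(θ<0.56) ≈ 0.949. Adjusting to match 0.95 gives s ≈ 46.57.
So α = 0.44·46.57 ≈ 20.49, β = 0.56·46.57 ≈ 26.08.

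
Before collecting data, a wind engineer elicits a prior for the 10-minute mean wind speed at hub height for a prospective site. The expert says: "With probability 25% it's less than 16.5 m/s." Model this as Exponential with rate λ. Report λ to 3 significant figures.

P(T < 16.5) = 1 − e^(−λ·16.5) = 0.25, so λ = −ln(1−0.25)/16.5 = −ln(0.75)/16.5 = 0.0174.

λ ≈ 0.0174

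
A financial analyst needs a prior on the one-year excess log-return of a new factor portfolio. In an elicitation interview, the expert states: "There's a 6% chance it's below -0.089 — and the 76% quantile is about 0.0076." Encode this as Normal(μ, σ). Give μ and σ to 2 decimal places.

The p-quantile of Normal(μ,σ) is μ + z_p·σ, with z_{0.06} = -1.555 and z_{0.76} = 0.7063.
Eliminate σ: μ = (z₂·x₁ − z₁·x₂)/(z₂ − z₁) = (0.7063·-0.089 − (-1.555)·0.0076)/2.261 = -0.02.
Then σ = (x₂ − x₁)/(z₂ − z₁) = (0.0076 − -0.089)/2.261 = 0.04.

μ = -0.02, σ = 0.04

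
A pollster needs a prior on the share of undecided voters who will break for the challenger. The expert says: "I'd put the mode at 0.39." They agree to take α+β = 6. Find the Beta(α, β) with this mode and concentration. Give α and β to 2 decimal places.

For α,β > 1 the Beta mode is (α−1)/(α+β−2). With α+β = 6, the mode is (α−1)/4.
Set (α−1)/4 = 0.39 → α = 1 + 0.39·4 = 2.56.
β = 6 − α = 3.44.

α = 2.56, β = 3.44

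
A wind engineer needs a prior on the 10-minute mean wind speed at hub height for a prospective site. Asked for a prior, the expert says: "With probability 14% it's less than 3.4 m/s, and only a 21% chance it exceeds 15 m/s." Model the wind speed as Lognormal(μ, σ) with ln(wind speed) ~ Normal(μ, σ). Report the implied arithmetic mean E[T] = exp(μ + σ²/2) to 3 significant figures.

E[T] ≈ 10.8 m/s

If T ~ Lognormal(μ,σ) then ln T ~ Normal(μ,σ), so the p-quantile of ln T is μ + z_p·σ.
ln(3.4) = 1.224 and ln(15) = 2.708; z_{0.14} = -1.08, z_{0.79} = 0.8064.
σ = (2.708 − 1.224)/(0.8064 − (-1.08)) = 0.787.
μ = 1.224 − (-1.08)·0.787 = 2.074.
E[T] = exp(μ + σ²/2) = exp(2.074 + 0.3094) = 10.8 m/s.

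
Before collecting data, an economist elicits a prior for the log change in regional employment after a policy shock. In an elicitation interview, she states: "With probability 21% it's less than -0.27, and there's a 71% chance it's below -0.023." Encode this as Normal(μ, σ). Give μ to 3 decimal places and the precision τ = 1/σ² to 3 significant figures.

The p-quantile of Normal(μ,σ) is μ + z_p·σ, with z_{0.21} = -0.8064 and z_{0.71} = 0.5534.
Eliminate σ: μ = (z₂·x₁ − z₁·x₂)/(z₂ − z₁) = (0.5534·-0.27 − (-0.8064)·-0.023)/1.36 = -0.124.
Then σ = (x₂ − x₁)/(z₂ − z₁) = (-0.023 − -0.27)/1.36 = 0.182.
Precision τ = 1/σ² = 1/0.1816² = 30.3.

μ = -0.124, τ = 30.3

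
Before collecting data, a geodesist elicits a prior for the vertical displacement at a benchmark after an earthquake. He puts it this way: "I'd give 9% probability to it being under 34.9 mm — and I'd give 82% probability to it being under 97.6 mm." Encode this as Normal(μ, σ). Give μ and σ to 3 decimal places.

The p-quantile of Normal(μ,σ) is μ + z_p·σ, with z_{0.09} = -1.341 and z_{0.82} = 0.9154.
Eliminate σ: μ = (z₂·x₁ − z₁·x₂)/(z₂ − z₁) = (0.9154·34.9 − (-1.341)·97.6)/2.256 = 72.161.
Then σ = (x₂ − x₁)/(z₂ − z₁) = (97.6 − 34.9)/2.256 = 27.791.

μ = 72.161, σ = 27.791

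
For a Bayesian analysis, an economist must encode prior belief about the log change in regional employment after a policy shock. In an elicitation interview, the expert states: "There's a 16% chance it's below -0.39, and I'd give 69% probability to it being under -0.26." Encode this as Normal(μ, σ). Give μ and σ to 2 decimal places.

The p-quantile of Normal(μ,σ) is μ + z_p·σ, with z_{0.16} = -0.9945 and z_{0.69} = 0.4959.
Eliminate σ: μ = (z₂·x₁ − z₁·x₂)/(z₂ − z₁) = (0.4959·-0.39 − (-0.9945)·-0.26)/1.49 = -0.30.
Then σ = (x₂ − x₁)/(z₂ − z₁) = (-0.26 − -0.39)/1.49 = 0.09.

μ = -0.30, σ = 0.09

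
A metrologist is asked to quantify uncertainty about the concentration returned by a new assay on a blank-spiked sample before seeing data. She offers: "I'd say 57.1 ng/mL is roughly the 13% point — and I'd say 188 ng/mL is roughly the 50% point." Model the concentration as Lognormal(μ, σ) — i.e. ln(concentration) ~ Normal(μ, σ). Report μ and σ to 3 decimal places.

μ ≈ 5.236, σ ≈ 1.058

If T ~ Lognormal(μ,σ) then ln T ~ Normal(μ,σ), so the p-quantile of ln T is μ + z_p·σ.
ln(57.1) = 4.045 and ln(188) = 5.236; z_{0.13} = -1.126, z_{0.5} = 0.
σ = (5.236 − 4.045)/(0 − (-1.126)) = 1.058.
μ = 4.045 − (-1.126)·1.058 = 5.236.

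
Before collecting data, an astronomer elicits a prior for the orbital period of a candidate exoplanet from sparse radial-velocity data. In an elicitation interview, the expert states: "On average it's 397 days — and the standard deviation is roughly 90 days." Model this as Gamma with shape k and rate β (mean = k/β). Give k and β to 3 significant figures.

k ≈ 19.5, β ≈ 0.049

For Gamma(k, rate β): mean = k/β, variance = k/β², so CV = 1/√k.
CV = SD/mean = 90/397 = 0.2267, hence k = 1/CV² = 19.5.
Then β = k/mean = 19.5/397 = 0.049.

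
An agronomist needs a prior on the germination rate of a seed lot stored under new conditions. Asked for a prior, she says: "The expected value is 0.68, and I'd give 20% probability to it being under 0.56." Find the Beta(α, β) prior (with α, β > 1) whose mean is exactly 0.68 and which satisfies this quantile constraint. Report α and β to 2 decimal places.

With mean 0.68 fixed, write α = 0.68s, β = 0.32s where s = α+β.
Need P(θ < 0.56) = 0.2 under Beta(0.68s, 0.32s). Normal approximation: (q−m)/√(m(1−m)/s) ≈ z_{0.2} = -0.842, so s ≈ 0.68·0.32·(-0.842)²/(0.56−0.68)² = 10.7.
At s = 10.7: P(θ<0.56) ≈ 0.194. Adjusting to match 0.2 gives s ≈ 10.10.
So α = 0.68·10.10 ≈ 6.87, β = 0.32·10.10 ≈ 3.23.

α ≈ 6.87, β ≈ 3.23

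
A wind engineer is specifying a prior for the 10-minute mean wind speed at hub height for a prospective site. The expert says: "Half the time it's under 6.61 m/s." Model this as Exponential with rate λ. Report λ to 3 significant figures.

λ ≈ 0.105

Exponential median = ln 2 / λ, so λ = ln 2 / 6.61 = 0.105.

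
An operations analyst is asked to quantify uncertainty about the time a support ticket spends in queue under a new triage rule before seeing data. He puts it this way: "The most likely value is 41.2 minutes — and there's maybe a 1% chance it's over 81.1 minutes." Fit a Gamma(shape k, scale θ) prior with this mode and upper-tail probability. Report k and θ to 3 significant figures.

Gamma(k,θ) with k>1 has mode (k−1)θ, so θ = 41.2/(k−1).
Need P(X < 81.1) = 0.99 with θ tied to k this way. Start at k = 2, θ = 41.2: P(X<81.1) ≈ 0.585.
Too low — raise k to concentrate. Iterating converges to k ≈ 11.7.
Then θ = 41.2/(11.7−1) ≈ 3.84.

k ≈ 11.7, θ ≈ 3.84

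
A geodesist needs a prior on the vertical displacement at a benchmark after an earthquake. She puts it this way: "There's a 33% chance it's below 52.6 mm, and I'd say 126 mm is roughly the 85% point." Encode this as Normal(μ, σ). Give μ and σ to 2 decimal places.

μ = 74.47, σ = 49.72

For Normal(μ,σ), the p-quantile is μ + z_p·σ. Here z_{0.33} = -0.4399, z_{0.85} = 1.036.
So 52.6 = μ − 0.4399σ and 126 = μ + 1.036σ.
Subtracting: σ = (126 − 52.6)/(1.036 − (-0.4399)) = 49.72.
Then μ = 52.6 − (-0.4399)·49.72 = 74.47.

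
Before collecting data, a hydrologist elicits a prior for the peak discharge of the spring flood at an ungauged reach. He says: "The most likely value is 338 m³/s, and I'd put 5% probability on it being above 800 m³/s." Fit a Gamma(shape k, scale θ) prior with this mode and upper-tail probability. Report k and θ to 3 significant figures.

k ≈ 4.68, θ ≈ 91.8

Gamma(k,θ) with k>1 has mode (k−1)θ, so θ = 338/(k−1).
Need P(X < 800) = 0.95 with θ tied to k this way. Start at k = 2, θ = 338: P(X<800) ≈ 0.684.
Too low — raise k to concentrate. Iterating converges to k ≈ 4.68.
Then θ = 338/(4.68−1) ≈ 91.8.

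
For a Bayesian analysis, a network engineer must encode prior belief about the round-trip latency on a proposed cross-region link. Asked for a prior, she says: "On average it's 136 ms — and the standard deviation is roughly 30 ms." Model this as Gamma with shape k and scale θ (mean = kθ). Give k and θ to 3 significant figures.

For Gamma(k, scale θ): mean = kθ, variance = kθ², so CV = 1/√k.
CV = SD/mean = 30/136 = 0.2206, hence k = 1/CV² = 20.6.
Then θ = mean/k = 136/20.6 = 6.62.

k ≈ 20.6, θ ≈ 6.62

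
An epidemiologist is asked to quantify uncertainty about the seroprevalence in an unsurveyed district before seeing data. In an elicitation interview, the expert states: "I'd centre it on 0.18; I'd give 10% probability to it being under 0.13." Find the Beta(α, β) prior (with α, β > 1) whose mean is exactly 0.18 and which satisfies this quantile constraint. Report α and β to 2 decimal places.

α ≈ 16.21, β ≈ 73.86

With mean 0.18 fixed, write α = 0.18s, β = 0.82s where s = α+β.
Need P(θ < 0.13) = 0.1 under Beta(0.18s, 0.82s). Normal approximation: (q−m)/√(m(1−m)/s) ≈ z_{0.1} = -1.28, so s ≈ 0.18·0.82·(-1.28)²/(0.13−0.18)² = 97.0.
At s = 97.0: P(θ<0.13) ≈ 0.091. Adjusting to match 0.1 gives s ≈ 90.08.
So α = 0.18·90.08 ≈ 16.21, β = 0.82·90.08 ≈ 73.86.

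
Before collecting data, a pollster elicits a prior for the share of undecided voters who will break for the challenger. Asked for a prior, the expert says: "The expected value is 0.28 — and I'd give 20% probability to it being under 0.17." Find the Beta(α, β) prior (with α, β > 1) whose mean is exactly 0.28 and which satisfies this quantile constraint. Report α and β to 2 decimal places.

With mean 0.28 fixed, write α = 0.28s, β = 0.72s where s = α+β.
Need P(θ < 0.17) = 0.2 under Beta(0.28s, 0.72s). Normal approximation: (q−m)/√(m(1−m)/s) ≈ z_{0.2} = -0.842, so s ≈ 0.28·0.72·(-0.842)²/(0.17−0.28)² = 11.8.
At s = 11.8: P(θ<0.17) ≈ 0.206. Adjusting to match 0.2 gives s ≈ 12.25.
So α = 0.28·12.25 ≈ 3.43, β = 0.72·12.25 ≈ 8.82.

α ≈ 3.43, β ≈ 8.82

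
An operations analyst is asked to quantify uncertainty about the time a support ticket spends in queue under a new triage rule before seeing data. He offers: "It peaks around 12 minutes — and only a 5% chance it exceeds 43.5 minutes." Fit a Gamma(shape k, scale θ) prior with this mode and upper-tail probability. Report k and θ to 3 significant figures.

k ≈ 2.55, θ ≈ 7.76

Gamma(k,θ) with k>1 has mode (k−1)θ, so θ = 12/(k−1).
Need P(X < 43.5) = 0.95 with θ tied to k this way. Start at k = 2, θ = 12: P(X<43.5) ≈ 0.877.
Too low — raise k to concentrate. Iterating converges to k ≈ 2.55.
Then θ = 12/(2.55−1) ≈ 7.76.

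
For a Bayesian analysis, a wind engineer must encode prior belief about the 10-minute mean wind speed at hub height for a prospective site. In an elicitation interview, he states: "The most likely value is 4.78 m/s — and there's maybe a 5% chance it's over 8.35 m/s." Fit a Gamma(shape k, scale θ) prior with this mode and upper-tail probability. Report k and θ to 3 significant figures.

Gamma(k,θ) with k>1 has mode (k−1)θ, so θ = 4.78/(k−1).
Need P(X < 8.35) = 0.95 with θ tied to k this way. Start at k = 2, θ = 4.78: P(X<8.35) ≈ 0.521.
Too low — raise k to concentrate. Iterating converges to k ≈ 9.97.
Then θ = 4.78/(9.97−1) ≈ 0.533.

k ≈ 9.97, θ ≈ 0.533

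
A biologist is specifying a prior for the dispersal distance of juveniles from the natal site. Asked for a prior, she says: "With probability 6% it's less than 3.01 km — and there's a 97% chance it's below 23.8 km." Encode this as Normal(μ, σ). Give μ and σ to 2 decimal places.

For Normal(μ,σ), the p-quantile is μ + z_p·σ. Here z_{0.06} = -1.555, z_{0.97} = 1.881.
So 3.01 = μ − 1.555σ and 23.8 = μ + 1.881σ.
Subtracting: σ = (23.8 − 3.01)/(1.881 − (-1.555)) = 6.05.
Then μ = 3.01 − (-1.555)·6.05 = 12.42.

μ = 12.42, σ = 6.05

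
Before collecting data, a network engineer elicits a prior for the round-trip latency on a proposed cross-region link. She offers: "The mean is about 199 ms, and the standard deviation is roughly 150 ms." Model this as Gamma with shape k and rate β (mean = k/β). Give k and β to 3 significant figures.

k ≈ 1.76, β ≈ 0.00884

For Gamma(k, rate β): mean = k/β, variance = k/β², so CV = 1/√k.
CV = SD/mean = 150/199 = 0.7538, hence k = 1/CV² = 1.76.
Then β = k/mean = 1.76/199 = 0.00884.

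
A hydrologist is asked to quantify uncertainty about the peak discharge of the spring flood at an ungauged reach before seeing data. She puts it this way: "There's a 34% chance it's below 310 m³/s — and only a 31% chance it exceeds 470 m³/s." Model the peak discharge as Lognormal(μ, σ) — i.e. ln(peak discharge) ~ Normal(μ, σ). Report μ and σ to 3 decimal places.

If T ~ Lognormal(μ,σ) then ln T ~ Normal(μ,σ), so the p-quantile of ln T is μ + z_p·σ.
ln(310) = 5.737 and ln(470) = 6.153; z_{0.34} = -0.4125, z_{0.69} = 0.4959.
σ = (6.153 − 5.737)/(0.4959 − (-0.4125)) = 0.458.
μ = 5.737 − (-0.4125)·0.458 = 5.926.

μ ≈ 5.926, σ ≈ 0.458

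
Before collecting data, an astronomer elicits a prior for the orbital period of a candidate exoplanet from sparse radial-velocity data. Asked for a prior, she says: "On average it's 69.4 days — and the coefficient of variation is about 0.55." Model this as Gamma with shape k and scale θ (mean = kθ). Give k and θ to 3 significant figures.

For Gamma(k, scale θ): mean = kθ, variance = kθ², so CV = 1/√k.
CV = 0.55, hence k = 1/CV² = 3.31.
Then θ = mean/k = 69.4/3.31 = 21.

k ≈ 3.31, θ ≈ 21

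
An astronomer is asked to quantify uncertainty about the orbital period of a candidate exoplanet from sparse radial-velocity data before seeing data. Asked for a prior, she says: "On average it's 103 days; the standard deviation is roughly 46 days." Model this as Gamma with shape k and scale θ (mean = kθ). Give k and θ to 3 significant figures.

For Gamma(k, scale θ): mean = kθ, variance = kθ², so CV = 1/√k.
CV = SD/mean = 46/103 = 0.4466, hence k = 1/CV² = 5.01.
Then θ = mean/k = 103/5.01 = 20.5.

k ≈ 5.01, θ ≈ 20.5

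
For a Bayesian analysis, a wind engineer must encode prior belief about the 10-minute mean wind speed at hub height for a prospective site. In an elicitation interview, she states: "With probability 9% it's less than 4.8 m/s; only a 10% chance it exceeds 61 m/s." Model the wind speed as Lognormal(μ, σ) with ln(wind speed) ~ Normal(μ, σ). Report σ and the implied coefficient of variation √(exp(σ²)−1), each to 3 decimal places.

σ ≈ 0.969, CV ≈ 1.249

If T ~ Lognormal(μ,σ) then ln T ~ Normal(μ,σ), so the p-quantile of ln T is μ + z_p·σ.
ln(4.8) = 1.569 and ln(61) = 4.111; z_{0.09} = -1.341, z_{0.9} = 1.282.
σ = (4.111 − 1.569)/(1.282 − (-1.341)) = 0.969.
μ = 1.569 − (-1.341)·0.969 = 2.868.
CV = √(exp(σ²)−1) = √(exp(0.9399)−1) = 1.249.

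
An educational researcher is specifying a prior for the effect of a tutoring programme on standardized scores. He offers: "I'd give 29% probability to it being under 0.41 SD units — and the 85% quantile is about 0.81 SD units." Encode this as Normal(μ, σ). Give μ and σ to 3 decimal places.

For Normal(μ,σ), the p-quantile is μ + z_p·σ. Here z_{0.29} = -0.5534, z_{0.85} = 1.036.
So 0.41 = μ − 0.5534σ and 0.81 = μ + 1.036σ.
Subtracting: σ = (0.81 − 0.41)/(1.036 − (-0.5534)) = 0.252.
Then μ = 0.41 − (-0.5534)·0.252 = 0.549.

μ = 0.549, σ = 0.252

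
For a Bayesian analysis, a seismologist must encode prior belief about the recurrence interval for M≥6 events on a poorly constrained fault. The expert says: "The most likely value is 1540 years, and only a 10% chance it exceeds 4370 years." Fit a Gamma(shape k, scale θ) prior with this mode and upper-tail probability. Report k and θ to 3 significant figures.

Gamma(k,θ) with k>1 has mode (k−1)θ, so θ = 1540/(k−1).
Need P(X < 4370) = 0.9 with θ tied to k this way. Start at k = 2, θ = 1540: P(X<4370) ≈ 0.775.
Too low — raise k to concentrate. Iterating converges to k ≈ 2.75.
Then θ = 1540/(2.75−1) ≈ 878.

k ≈ 2.75, θ ≈ 878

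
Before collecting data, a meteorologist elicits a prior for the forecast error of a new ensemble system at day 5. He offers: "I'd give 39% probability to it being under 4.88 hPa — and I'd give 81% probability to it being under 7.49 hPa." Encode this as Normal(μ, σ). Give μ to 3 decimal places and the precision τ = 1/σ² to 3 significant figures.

The p-quantile of Normal(μ,σ) is μ + z_p·σ, with z_{0.39} = -0.2793 and z_{0.81} = 0.8779.
Eliminate σ: μ = (z₂·x₁ − z₁·x₂)/(z₂ − z₁) = (0.8779·4.88 − (-0.2793)·7.49)/1.157 = 5.510.
Then σ = (x₂ − x₁)/(z₂ − z₁) = (7.49 − 4.88)/1.157 = 2.255.
Precision τ = 1/σ² = 1/2.255² = 0.197.

μ = 5.510, τ = 0.197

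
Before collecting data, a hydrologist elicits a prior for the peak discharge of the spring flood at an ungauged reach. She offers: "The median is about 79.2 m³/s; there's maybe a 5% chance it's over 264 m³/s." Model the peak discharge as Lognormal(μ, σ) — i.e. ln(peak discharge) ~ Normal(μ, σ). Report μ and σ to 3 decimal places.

If T ~ Lognormal(μ,σ) then ln T ~ Normal(μ,σ), so the p-quantile of ln T is μ + z_p·σ.
ln(79.2) = 4.372 and ln(264) = 5.576; z_{0.5} = 0, z_{0.95} = 1.645.
σ = (5.576 − 4.372)/(1.645 − (0)) = 0.732.
μ = 4.372 − (0)·0.732 = 4.372.

μ ≈ 4.372, σ ≈ 0.732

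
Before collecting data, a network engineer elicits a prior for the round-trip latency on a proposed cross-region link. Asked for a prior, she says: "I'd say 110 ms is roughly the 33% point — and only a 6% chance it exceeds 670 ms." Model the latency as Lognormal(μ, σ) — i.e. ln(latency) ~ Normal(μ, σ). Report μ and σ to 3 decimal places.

μ ≈ 5.099, σ ≈ 0.906

If T ~ Lognormal(μ,σ) then ln T ~ Normal(μ,σ), so the p-quantile of ln T is μ + z_p·σ.
ln(110) = 4.7 and ln(670) = 6.507; z_{0.33} = -0.4399, z_{0.94} = 1.555.
σ = (6.507 − 4.7)/(1.555 − (-0.4399)) = 0.906.
μ = 4.7 − (-0.4399)·0.906 = 5.099.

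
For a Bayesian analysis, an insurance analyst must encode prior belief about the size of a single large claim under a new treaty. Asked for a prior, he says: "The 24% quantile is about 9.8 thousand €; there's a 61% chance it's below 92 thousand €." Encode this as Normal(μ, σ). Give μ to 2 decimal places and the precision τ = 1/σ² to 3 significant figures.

μ = 68.71, τ = 0.000144

The p-quantile of Normal(μ,σ) is μ + z_p·σ, with z_{0.24} = -0.7063 and z_{0.61} = 0.2793.
Eliminate σ: μ = (z₂·x₁ − z₁·x₂)/(z₂ − z₁) = (0.2793·9.8 − (-0.7063)·92)/0.9856 = 68.71.
Then σ = (x₂ − x₁)/(z₂ − z₁) = (92 − 9.8)/0.9856 = 83.40.
Precision τ = 1/σ² = 1/83.4² = 0.000144.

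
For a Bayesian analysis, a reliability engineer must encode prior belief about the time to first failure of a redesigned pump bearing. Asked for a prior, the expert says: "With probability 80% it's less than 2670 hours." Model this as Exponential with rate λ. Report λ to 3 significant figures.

P(T < 2670.0) = 1 − e^(−λ·2670.0) = 0.8, so λ = −ln(1−0.8)/2670.0 = −ln(0.2)/2670.0 = 0.000603.

λ ≈ 0.000603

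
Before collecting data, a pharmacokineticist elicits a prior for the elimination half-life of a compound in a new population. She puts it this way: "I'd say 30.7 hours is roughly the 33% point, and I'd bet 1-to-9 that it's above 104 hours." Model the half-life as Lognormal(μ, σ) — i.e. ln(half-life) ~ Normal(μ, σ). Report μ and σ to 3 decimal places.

μ ≈ 3.736, σ ≈ 0.709

If T ~ Lognormal(μ,σ) then ln T ~ Normal(μ,σ), so the p-quantile of ln T is μ + z_p·σ.
ln(30.7) = 3.424 and ln(104) = 4.644; z_{0.33} = -0.4399, z_{0.9} = 1.282.
σ = (4.644 − 3.424)/(1.282 − (-0.4399)) = 0.709.
μ = 3.424 − (-0.4399)·0.709 = 3.736.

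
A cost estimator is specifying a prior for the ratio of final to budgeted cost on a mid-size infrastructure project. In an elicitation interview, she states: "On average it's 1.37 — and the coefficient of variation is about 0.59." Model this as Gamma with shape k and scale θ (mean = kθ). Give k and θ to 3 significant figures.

k ≈ 2.87, θ ≈ 0.477

For Gamma(k, scale θ): mean = kθ, variance = kθ², so CV = 1/√k.
CV = 0.59, hence k = 1/CV² = 2.87.
Then θ = mean/k = 1.37/2.87 = 0.477.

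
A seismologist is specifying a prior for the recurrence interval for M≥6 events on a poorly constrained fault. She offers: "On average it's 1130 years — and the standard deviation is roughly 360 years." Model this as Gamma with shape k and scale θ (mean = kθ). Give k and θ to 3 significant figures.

For Gamma(k, scale θ): mean = kθ, variance = kθ², so CV = 1/√k.
CV = SD/mean = 360/1130 = 0.3186, hence k = 1/CV² = 9.85.
Then θ = mean/k = 1130/9.85 = 115.

k ≈ 9.85, θ ≈ 115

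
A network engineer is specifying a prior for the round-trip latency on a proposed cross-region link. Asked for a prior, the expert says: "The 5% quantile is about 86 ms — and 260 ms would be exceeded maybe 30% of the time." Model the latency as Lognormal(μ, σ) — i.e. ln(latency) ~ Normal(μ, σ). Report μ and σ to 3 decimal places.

If T ~ Lognormal(μ,σ) then ln T ~ Normal(μ,σ), so the p-quantile of ln T is μ + z_p·σ.
ln(86) = 4.454 and ln(260) = 5.561; z_{0.05} = -1.645, z_{0.7} = 0.5244.
σ = (5.561 − 4.454)/(0.5244 − (-1.645)) = 0.510.
μ = 4.454 − (-1.645)·0.510 = 5.293.

μ ≈ 5.293, σ ≈ 0.510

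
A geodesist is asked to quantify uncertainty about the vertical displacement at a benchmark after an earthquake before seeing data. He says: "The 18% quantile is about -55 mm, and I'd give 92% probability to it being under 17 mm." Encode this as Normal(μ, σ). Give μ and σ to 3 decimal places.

The p-quantile of Normal(μ,σ) is μ + z_p·σ, with z_{0.18} = -0.9154 and z_{0.92} = 1.405.
Eliminate σ: μ = (z₂·x₁ − z₁·x₂)/(z₂ − z₁) = (1.405·-55 − (-0.9154)·17)/2.32 = -26.597.
Then σ = (x₂ − x₁)/(z₂ − z₁) = (17 − -55)/2.32 = 31.029.

μ = -26.597, σ = 31.029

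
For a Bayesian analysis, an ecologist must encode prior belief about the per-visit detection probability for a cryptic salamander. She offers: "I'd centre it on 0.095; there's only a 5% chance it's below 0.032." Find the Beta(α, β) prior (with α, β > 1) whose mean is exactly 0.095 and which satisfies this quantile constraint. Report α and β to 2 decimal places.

α ≈ 3.68, β ≈ 35.04

With mean 0.095 fixed, write α = 0.095s, β = 0.905s where s = α+β.
Need P(θ < 0.032) = 0.05 under Beta(0.095s, 0.905s). Normal approximation: (q−m)/√(m(1−m)/s) ≈ z_{0.05} = -1.64, so s ≈ 0.095·0.905·(-1.64)²/(0.032−0.095)² = 58.6.
At s = 58.6: P(θ<0.032) ≈ 0.018. Adjusting to match 0.05 gives s ≈ 38.71.
So α = 0.095·38.71 ≈ 3.68, β = 0.905·38.71 ≈ 35.04.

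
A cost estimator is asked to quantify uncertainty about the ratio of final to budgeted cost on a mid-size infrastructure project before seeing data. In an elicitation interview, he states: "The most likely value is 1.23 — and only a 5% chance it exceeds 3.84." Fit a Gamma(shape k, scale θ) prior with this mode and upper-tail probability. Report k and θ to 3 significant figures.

k ≈ 3.03, θ ≈ 0.605

Gamma(k,θ) with k>1 has mode (k−1)θ, so θ = 1.23/(k−1).
Need P(X < 3.84) = 0.95 with θ tied to k this way. Start at k = 2, θ = 1.23: P(X<3.84) ≈ 0.818.
Too low — raise k to concentrate. Iterating converges to k ≈ 3.03.
Then θ = 1.23/(3.03−1) ≈ 0.605.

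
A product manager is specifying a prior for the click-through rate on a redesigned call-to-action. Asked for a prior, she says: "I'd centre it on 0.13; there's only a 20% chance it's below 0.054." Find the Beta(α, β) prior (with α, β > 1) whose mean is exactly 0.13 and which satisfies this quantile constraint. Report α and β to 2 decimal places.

With mean 0.13 fixed, write α = 0.13s, β = 0.87s where s = α+β.
Need P(θ < 0.054) = 0.2 under Beta(0.13s, 0.87s). Normal approximation: (q−m)/√(m(1−m)/s) ≈ z_{0.2} = -0.842, so s ≈ 0.13·0.87·(-0.842)²/(0.054−0.13)² = 13.9.
At s = 13.9: P(θ<0.054) ≈ 0.199. Adjusting to match 0.2 gives s ≈ 13.80.
So α = 0.13·13.80 ≈ 1.79, β = 0.87·13.80 ≈ 12.00.

α ≈ 1.79, β ≈ 12.00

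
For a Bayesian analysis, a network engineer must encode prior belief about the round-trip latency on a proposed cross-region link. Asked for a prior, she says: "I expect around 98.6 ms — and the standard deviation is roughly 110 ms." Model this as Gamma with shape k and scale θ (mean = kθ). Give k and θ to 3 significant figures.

For Gamma(k, scale θ): mean = kθ, variance = kθ², so CV = 1/√k.
CV = SD/mean = 110/98.6 = 1.116, hence k = 1/CV² = 0.803.
Then θ = mean/k = 98.6/0.803 = 123.

k ≈ 0.803, θ ≈ 123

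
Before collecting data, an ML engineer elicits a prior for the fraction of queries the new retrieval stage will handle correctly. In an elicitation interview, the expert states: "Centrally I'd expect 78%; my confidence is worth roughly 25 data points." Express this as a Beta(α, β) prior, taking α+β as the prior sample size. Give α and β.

α = 19.5, β = 5.5

Under the effective-sample-size interpretation, Beta(α, β) has prior mean α/(α+β) and prior sample size α+β.
So α+β = 25 and α/(α+β) = 0.78, giving α = 0.78·25 = 19.5 and β = 25 − 19.5 = 5.5.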